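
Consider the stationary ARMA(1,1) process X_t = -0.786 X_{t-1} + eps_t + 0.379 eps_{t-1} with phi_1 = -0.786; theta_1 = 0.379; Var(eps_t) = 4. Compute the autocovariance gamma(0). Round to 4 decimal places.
\gamma(0) = 5.7336

Multiply the model equation by X_{t-k} and take expectations. With theta_0 = psi_0 = 1 and psi_j the MA(infinity) weights, this gives
  gamma(k) - sum_i phi_i gamma(k-i) = c_k,
  c_k = sigma^2 * sum_{j=k..q} theta_j psi_{j-k}   (c_k = 0 for k > q),
using gamma(-m) = gamma(m).
psi-weights needed (psi_j = theta_j + sum_i phi_i psi_{j-i}):
  psi_1 = theta_1 + phi_1 = 0.379 + (-0.786) = -0.407
Right-hand sides:
  c_0 = sigma^2 (1 + theta_1 psi_1) = 4 * (1 + (0.379)(-0.407)) = 4 * 0.845747 = 3.382988
  c_1 = sigma^2 theta_1 = 4 * (0.379) = 1.516
  c_2 = 0
Equations for k = 0 and k = 1 (AR order 1):
  gamma(0) = phi_1 gamma(1) + c_0
  gamma(1) = phi_1 gamma(0) + c_1
Substituting the second into the first: gamma(0) (1 - phi_1^2) = c_0 + phi_1 c_1, so
  gamma(0) = (c_0 + phi_1 c_1) / (1 - phi_1^2) = (3.382988 + (-0.786)(1.516)) / (1 - (-0.786)^2) = 2.191412 / 0.382204 = 5.733619.
Therefore gamma(0) = 5.7336 (to 4 decimal places).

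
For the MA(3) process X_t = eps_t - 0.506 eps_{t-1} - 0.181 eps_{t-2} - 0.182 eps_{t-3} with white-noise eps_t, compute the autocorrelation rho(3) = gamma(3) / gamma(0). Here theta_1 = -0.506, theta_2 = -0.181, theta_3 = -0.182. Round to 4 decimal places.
\rho(3) = -0.1377

For an MA(q) process with theta_0 = 1, the autocovariance is
  gamma(k) = sigma^2 * sum_{i=0..q-k} theta_i * theta_{i+k},
and rho(k) = gamma(k) / gamma(0). Sigma^2 cancels.
  numerator   = (1)*(-0.182) = -0.182.
  denominator = (1)^2 + (-0.506)^2 + (-0.181)^2 + (-0.182)^2 = 1.321921.
  rho(3) = -0.182 / 1.321921 = -0.1377.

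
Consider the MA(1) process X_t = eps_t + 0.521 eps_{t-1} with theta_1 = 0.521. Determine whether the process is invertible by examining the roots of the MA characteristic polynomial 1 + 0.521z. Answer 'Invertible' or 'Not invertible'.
\text{Invertible}

The MA(q) characteristic polynomial is P(z) = 1 + 0.521z.
Invertibility requires all roots to lie outside the unit circle, i.e. |z| > 1 for every root.
This is linear in z: 1 + (0.521) z = 0  =>  z = -1/(0.521) = -1.919386,  |z| = 1.919386.
Moduli of all roots: 1.9194.
All moduli strictly greater than 1? Yes.
Verdict: Invertible.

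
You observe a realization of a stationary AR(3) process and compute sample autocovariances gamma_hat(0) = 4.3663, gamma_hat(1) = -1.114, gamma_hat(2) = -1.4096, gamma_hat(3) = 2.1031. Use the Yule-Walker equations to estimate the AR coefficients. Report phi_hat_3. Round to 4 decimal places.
\hat\phi_{3} = 0.3350

The Yule-Walker equations for an AR(p) process read, in matrix form,
  Gamma_p phi = r_p,   with   (Gamma_p)_{ij} = gamma(|i - j|),
                       (r_p)_i = gamma(i),   i,j = 1..p.
Substitute the sample gammas (Toeplitz matrix and right-hand side of size 3):
  Gamma_p = [[4.3663, -1.114, -1.4096], [-1.114, 4.3663, -1.114], [-1.4096, -1.114, 4.3663]]
  r_p     = [-1.114, -1.4096, 2.1031]
Written out (R1..R3):
  (R1) 4.3663 phi_1 - 1.114 phi_2 - 1.4096 phi_3 = -1.114
  (R2) -1.114 phi_1 + 4.3663 phi_2 - 1.114 phi_3 = -1.4096
  (R3) -1.4096 phi_1 - 1.114 phi_2 + 4.3663 phi_3 = 2.1031
Gaussian elimination:
  R2 <- R2 - (-1.114/4.3663) R1 = R2 - (-0.255136) R1:  4.082079 phi_2 - 1.47364 phi_3 = -1.693821
  R3 <- R3 - (-1.4096/4.3663) R1 = R3 - (-0.322836) R1:  -1.47364 phi_2 + 3.91123 phi_3 = 1.74346
  R3 <- R3 - (-1.47364/4.082079) R2 = R3 - (-0.361002) R2:  3.379243 phi_3 = 1.131987
Back-substitution:
  phi_hat_3 = 1.131987 / 3.379243 = 0.334982
  phi_hat_2 = (-1.693821 - (-1.47364)(0.334982)) / 4.082079 = -0.294011
  phi_hat_1 = (-1.114 - (-1.114)(-0.294011) - (-1.4096)(0.334982)) / 4.3663 = -0.222004
So phi_hat = [-0.2220, -0.2940, 0.3350].
Therefore phi_hat_3 = 0.3350.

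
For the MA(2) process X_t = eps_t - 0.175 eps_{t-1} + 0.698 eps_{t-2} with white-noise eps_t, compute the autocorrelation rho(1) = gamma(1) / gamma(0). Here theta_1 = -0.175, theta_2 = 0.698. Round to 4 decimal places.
\rho(1) = -0.1958

For an MA(q) process with theta_0 = 1, the autocovariance is
  gamma(k) = sigma^2 * sum_{i=0..q-k} theta_i * theta_{i+k},
and rho(k) = gamma(k) / gamma(0). Sigma^2 cancels.
  numerator   = (1)*(-0.175) + (-0.175)*(0.698) = -0.29715.
  denominator = (1)^2 + (-0.175)^2 + (0.698)^2 = 1.517829.
  rho(1) = -0.29715 / 1.517829 = -0.1958.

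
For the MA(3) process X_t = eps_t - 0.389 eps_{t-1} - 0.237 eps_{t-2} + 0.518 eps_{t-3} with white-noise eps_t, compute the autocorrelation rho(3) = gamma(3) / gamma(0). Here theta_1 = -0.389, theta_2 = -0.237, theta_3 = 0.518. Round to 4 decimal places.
\rho(3) = 0.3510

For an MA(q) process with theta_0 = 1, the autocovariance is
  gamma(k) = sigma^2 * sum_{i=0..q-k} theta_i * theta_{i+k},
and rho(k) = gamma(k) / gamma(0). Sigma^2 cancels.
  numerator   = (1)*(0.518) = 0.518.
  denominator = (1)^2 + (-0.389)^2 + (-0.237)^2 + (0.518)^2 = 1.475814.
  rho(3) = 0.518 / 1.475814 = 0.3510.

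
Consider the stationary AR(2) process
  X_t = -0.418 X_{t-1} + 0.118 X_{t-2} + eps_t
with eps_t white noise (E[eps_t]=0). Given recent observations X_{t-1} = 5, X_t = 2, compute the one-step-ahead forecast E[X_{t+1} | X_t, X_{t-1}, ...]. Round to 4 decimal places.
E[X_{t+1} \mid \mathcal F_t] = -0.2460

For an AR(p) model X_t = c + sum_i phi_i X_{t-i} + eps_t, the
one-step-ahead conditional mean is
  E[X_{t+1} | X_t, ...] = c + sum_i phi_i X_{t+1-i}.
Substitute known values:
  E[X_{t+1} | ...] = (-0.418) * (2) + (0.118) * (5)
                   = -0.2460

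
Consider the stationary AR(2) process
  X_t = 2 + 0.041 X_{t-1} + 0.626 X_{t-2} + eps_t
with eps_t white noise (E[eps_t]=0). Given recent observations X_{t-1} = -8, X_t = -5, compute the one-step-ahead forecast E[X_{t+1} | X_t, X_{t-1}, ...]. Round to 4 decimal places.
E[X_{t+1} \mid \mathcal F_t] = -3.2130

For an AR(p) model X_t = c + sum_i phi_i X_{t-i} + eps_t, the
one-step-ahead conditional mean is
  E[X_{t+1} | X_t, ...] = c + sum_i phi_i X_{t+1-i}.
Substitute known values:
  E[X_{t+1} | ...] = 2 + (0.041) * (-5) + (0.626) * (-8)
                   = -3.2130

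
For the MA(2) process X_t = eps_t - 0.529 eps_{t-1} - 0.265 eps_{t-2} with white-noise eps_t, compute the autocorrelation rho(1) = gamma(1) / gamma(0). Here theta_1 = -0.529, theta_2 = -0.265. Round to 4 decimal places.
\rho(1) = -0.2880

For an MA(q) process with theta_0 = 1, the autocovariance is
  gamma(k) = sigma^2 * sum_{i=0..q-k} theta_i * theta_{i+k},
and rho(k) = gamma(k) / gamma(0). Sigma^2 cancels.
  numerator   = (1)*(-0.529) + (-0.529)*(-0.265) = -0.388815.
  denominator = (1)^2 + (-0.529)^2 + (-0.265)^2 = 1.350066.
  rho(1) = -0.388815 / 1.350066 = -0.2880.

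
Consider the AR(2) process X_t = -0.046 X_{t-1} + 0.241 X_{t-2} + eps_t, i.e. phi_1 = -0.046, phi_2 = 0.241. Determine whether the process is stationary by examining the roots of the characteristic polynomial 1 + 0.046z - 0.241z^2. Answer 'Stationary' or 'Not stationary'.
\text{Stationary}

The AR(p) characteristic polynomial is P(z) = 1 + 0.046z - 0.241z^2.
Stationarity requires all roots to lie outside the unit circle, i.e. |z| > 1 for every root.
Set 1 + (0.046) z + (-0.241) z^2 = 0, i.e. a z^2 + b z + c = 0 with a = -0.241, b = 0.046, c = 1.
Discriminant D = b^2 - 4ac = (0.046)^2 - 4*(-0.241)*1 = 0.002116 - (-0.964) = 0.966116.
D >= 0, so the roots are real: z = (-b +/- sqrt(D)) / (2a) = (-0.046 +/- 0.982912) / (-0.482).
  z_1 = (-0.046 + 0.982912) / (-0.482) = -1.9438,   |z_1| = 1.9438.
  z_2 = (-0.046 - 0.982912) / (-0.482) = 2.1347,   |z_2| = 2.1347.
Moduli of all roots: 1.9438, 2.1347.
All moduli strictly greater than 1? Yes.
Verdict: Stationary.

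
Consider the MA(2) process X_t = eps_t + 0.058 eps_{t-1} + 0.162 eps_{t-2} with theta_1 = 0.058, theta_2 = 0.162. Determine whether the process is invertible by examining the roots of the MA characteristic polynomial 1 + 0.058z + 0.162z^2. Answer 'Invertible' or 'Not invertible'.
\text{Invertible}

The MA(q) characteristic polynomial is P(z) = 1 + 0.058z + 0.162z^2.
Invertibility requires all roots to lie outside the unit circle, i.e. |z| > 1 for every root.
Set 1 + (0.058) z + (0.162) z^2 = 0, i.e. a z^2 + b z + c = 0 with a = 0.162, b = 0.058, c = 1.
Discriminant D = b^2 - 4ac = (0.058)^2 - 4*(0.162)*1 = 0.003364 - (0.648) = -0.644636.
D < 0, so the roots are the complex-conjugate pair z = (-b +/- i sqrt(-D)) / (2a) = -0.179 +/- 2.4781i.
For a conjugate pair |z|^2 = z * conj(z) = (product of roots) = c/a = 1/(0.162) = 6.17284, so |z| = sqrt(6.17284) = 2.4845 for both roots.
Moduli of all roots: 2.4845, 2.4845.
All moduli strictly greater than 1? Yes.
Verdict: Invertible.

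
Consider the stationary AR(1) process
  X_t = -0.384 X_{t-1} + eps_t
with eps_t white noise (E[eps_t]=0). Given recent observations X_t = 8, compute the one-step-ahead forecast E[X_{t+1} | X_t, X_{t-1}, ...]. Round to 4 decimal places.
E[X_{t+1} \mid \mathcal F_t] = -3.0720

For an AR(p) model X_t = c + sum_i phi_i X_{t-i} + eps_t, the
one-step-ahead conditional mean is
  E[X_{t+1} | X_t, ...] = c + sum_i phi_i X_{t+1-i}.
Substitute known values:
  E[X_{t+1} | ...] = (-0.384) * (8)
                   = -3.0720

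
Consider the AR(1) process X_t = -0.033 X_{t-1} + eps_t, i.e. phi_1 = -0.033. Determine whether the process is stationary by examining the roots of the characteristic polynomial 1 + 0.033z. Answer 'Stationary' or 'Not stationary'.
\text{Stationary}

The AR(p) characteristic polynomial is P(z) = 1 + 0.033z.
Stationarity requires all roots to lie outside the unit circle, i.e. |z| > 1 for every root.
This is linear in z: 1 + (0.033) z = 0  =>  z = -1/(0.033) = -30.30303,  |z| = 30.30303.
Moduli of all roots: 30.3030.
All moduli strictly greater than 1? Yes.
Verdict: Stationary.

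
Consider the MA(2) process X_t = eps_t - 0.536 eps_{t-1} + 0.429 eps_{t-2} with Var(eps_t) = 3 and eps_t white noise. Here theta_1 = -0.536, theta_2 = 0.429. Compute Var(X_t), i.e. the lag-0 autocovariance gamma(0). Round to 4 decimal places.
\gamma(0) = 4.4140

For an MA(q) process X_t = eps_t + sum_i theta_i eps_{t-i} with
Var(eps_t) = sigma^2, the variance is
  gamma(0) = sigma^2 * (1 + sum_i theta_i^2).
  sum_i theta_i^2 = (-0.536)^2 + (0.429)^2 = 0.287296 + 0.184041 = 0.471337.
  gamma(0) = 3 * (1 + 0.471337) = 3 * 1.471337 = 4.414011, which rounds to 4.4140.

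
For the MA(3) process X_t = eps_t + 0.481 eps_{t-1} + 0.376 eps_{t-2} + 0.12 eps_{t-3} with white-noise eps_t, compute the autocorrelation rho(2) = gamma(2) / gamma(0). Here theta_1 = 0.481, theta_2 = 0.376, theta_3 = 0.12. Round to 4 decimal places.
\rho(2) = 0.3127

For an MA(q) process with theta_0 = 1, the autocovariance is
  gamma(k) = sigma^2 * sum_{i=0..q-k} theta_i * theta_{i+k},
and rho(k) = gamma(k) / gamma(0). Sigma^2 cancels.
  numerator   = (1)*(0.376) + (0.481)*(0.12) = 0.43372.
  denominator = (1)^2 + (0.481)^2 + (0.376)^2 + (0.12)^2 = 1.387137.
  rho(2) = 0.43372 / 1.387137 = 0.3127.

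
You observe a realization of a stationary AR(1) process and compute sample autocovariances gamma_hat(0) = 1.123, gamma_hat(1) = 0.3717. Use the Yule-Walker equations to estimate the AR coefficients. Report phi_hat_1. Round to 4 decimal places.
\hat\phi_{1} = 0.3310

The Yule-Walker equations for an AR(p) process read, in matrix form,
  Gamma_p phi = r_p,   with   (Gamma_p)_{ij} = gamma(|i - j|),
                       (r_p)_i = gamma(i),   i,j = 1..p.
Substitute the sample gammas (Toeplitz matrix and right-hand side of size 1):
  Gamma_p = [[1.123]]
  r_p     = [0.3717]
With p = 1 this is the single equation gamma(0) phi_1 = gamma(1):
  phi_hat_1 = gamma(1) / gamma(0) = 0.3717 / 1.123 = 0.3310.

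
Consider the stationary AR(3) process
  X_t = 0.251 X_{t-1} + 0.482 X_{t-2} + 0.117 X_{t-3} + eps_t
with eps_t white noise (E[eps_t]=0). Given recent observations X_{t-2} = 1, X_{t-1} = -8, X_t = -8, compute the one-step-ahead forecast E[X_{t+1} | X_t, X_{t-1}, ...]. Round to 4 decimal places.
E[X_{t+1} \mid \mathcal F_t] = -5.7470

For an AR(p) model X_t = c + sum_i phi_i X_{t-i} + eps_t, the
one-step-ahead conditional mean is
  E[X_{t+1} | X_t, ...] = c + sum_i phi_i X_{t+1-i}.
Substitute known values:
  E[X_{t+1} | ...] = (0.251) * (-8) + (0.482) * (-8) + (0.117) * (1)
                   = -5.7470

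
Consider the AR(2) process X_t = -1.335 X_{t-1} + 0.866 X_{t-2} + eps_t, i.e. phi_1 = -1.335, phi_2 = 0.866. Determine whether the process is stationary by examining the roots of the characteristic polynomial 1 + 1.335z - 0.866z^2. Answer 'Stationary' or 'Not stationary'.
\text{Not stationary}

The AR(p) characteristic polynomial is P(z) = 1 + 1.335z - 0.866z^2.
Stationarity requires all roots to lie outside the unit circle, i.e. |z| > 1 for every root.
Set 1 + (1.335) z + (-0.866) z^2 = 0, i.e. a z^2 + b z + c = 0 with a = -0.866, b = 1.335, c = 1.
Discriminant D = b^2 - 4ac = (1.335)^2 - 4*(-0.866)*1 = 1.782225 - (-3.464) = 5.246225.
D >= 0, so the roots are real: z = (-b +/- sqrt(D)) / (2a) = (-1.335 +/- 2.290464) / (-1.732).
  z_1 = (-1.335 + 2.290464) / (-1.732) = -0.5517,   |z_1| = 0.5517.
  z_2 = (-1.335 - 2.290464) / (-1.732) = 2.0932,   |z_2| = 2.0932.
Moduli of all roots: 0.5517, 2.0932.
All moduli strictly greater than 1? No.
Verdict: Not stationary.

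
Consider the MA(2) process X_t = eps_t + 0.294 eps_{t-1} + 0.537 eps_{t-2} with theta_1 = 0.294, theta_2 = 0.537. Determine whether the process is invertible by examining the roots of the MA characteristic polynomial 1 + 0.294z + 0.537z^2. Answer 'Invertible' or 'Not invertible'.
\text{Invertible}

The MA(q) characteristic polynomial is P(z) = 1 + 0.294z + 0.537z^2.
Invertibility requires all roots to lie outside the unit circle, i.e. |z| > 1 for every root.
Set 1 + (0.294) z + (0.537) z^2 = 0, i.e. a z^2 + b z + c = 0 with a = 0.537, b = 0.294, c = 1.
Discriminant D = b^2 - 4ac = (0.294)^2 - 4*(0.537)*1 = 0.086436 - (2.148) = -2.061564.
D < 0, so the roots are the complex-conjugate pair z = (-b +/- i sqrt(-D)) / (2a) = -0.2737 +/- 1.3369i.
For a conjugate pair |z|^2 = z * conj(z) = (product of roots) = c/a = 1/(0.537) = 1.862197, so |z| = sqrt(1.862197) = 1.3646 for both roots.
Moduli of all roots: 1.3646, 1.3646.
All moduli strictly greater than 1? Yes.
Verdict: Invertible.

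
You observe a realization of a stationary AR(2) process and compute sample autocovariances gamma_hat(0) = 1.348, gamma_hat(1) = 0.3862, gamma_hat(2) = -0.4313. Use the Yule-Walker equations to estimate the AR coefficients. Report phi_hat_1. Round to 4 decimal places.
\hat\phi_{1} = 0.4120

The Yule-Walker equations for an AR(p) process read, in matrix form,
  Gamma_p phi = r_p,   with   (Gamma_p)_{ij} = gamma(|i - j|),
                       (r_p)_i = gamma(i),   i,j = 1..p.
Substitute the sample gammas (Toeplitz matrix and right-hand side of size 2):
  Gamma_p = [[1.348, 0.3862], [0.3862, 1.348]]
  r_p     = [0.3862, -0.4313]
Written out:
  1.348 phi_1 + 0.3862 phi_2 = 0.3862
  0.3862 phi_1 + 1.348 phi_2 = -0.4313
Solve by Cramer's rule:
  det = gamma(0)^2 - gamma(1)^2 = (1.348)^2 - (0.3862)^2 = 1.817104 - 0.14915044 = 1.66795356
  phi_hat_1 = [gamma(1) gamma(0) - gamma(1) gamma(2)] / det = [(0.3862)(1.348) - (0.3862)(-0.4313)] / 1.66795356 = 0.68716566 / 1.66795356 = 0.412
  phi_hat_2 = [gamma(0) gamma(2) - gamma(1)^2] / det = [(1.348)(-0.4313) - (0.3862)^2] / 1.66795356 = -0.73054284 / 1.66795356 = -0.438
So phi_hat = [0.4120, -0.4380].
Therefore phi_hat_1 = 0.4120.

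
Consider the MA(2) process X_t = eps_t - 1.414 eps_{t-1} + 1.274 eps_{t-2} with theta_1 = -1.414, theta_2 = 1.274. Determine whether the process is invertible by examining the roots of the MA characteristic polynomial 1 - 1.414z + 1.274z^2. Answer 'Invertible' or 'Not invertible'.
\text{Not invertible}

The MA(q) characteristic polynomial is P(z) = 1 - 1.414z + 1.274z^2.
Invertibility requires all roots to lie outside the unit circle, i.e. |z| > 1 for every root.
Set 1 + (-1.414) z + (1.274) z^2 = 0, i.e. a z^2 + b z + c = 0 with a = 1.274, b = -1.414, c = 1.
Discriminant D = b^2 - 4ac = (-1.414)^2 - 4*(1.274)*1 = 1.999396 - (5.096) = -3.096604.
D < 0, so the roots are the complex-conjugate pair z = (-b +/- i sqrt(-D)) / (2a) = 0.5549 +/- 0.6906i.
For a conjugate pair |z|^2 = z * conj(z) = (product of roots) = c/a = 1/(1.274) = 0.784929, so |z| = sqrt(0.784929) = 0.886 for both roots.
Moduli of all roots: 0.8860, 0.8860.
All moduli strictly greater than 1? No.
Verdict: Not invertible.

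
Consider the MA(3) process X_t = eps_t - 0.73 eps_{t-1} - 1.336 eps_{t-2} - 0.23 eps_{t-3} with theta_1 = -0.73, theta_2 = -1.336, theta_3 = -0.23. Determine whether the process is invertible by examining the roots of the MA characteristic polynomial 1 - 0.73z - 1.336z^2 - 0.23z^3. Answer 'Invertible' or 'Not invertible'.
\text{Not invertible}

The MA(q) characteristic polynomial is P(z) = 1 - 0.73z - 1.336z^2 - 0.23z^3.
Invertibility requires all roots to lie outside the unit circle, i.e. |z| > 1 for every root.
Degree 3: look for a simple real root z0 first, then factor out (1 - z/z0) and solve the remaining quadratic.
Testing z0 = -5: P(-5) = 1 + (-0.73)(-5) + (-1.336)(-5)^2 + (-0.23)(-5)^3
  = 1 + (3.65) + (-33.4) + (28.75) = 0.  So z_0 = -5 is a root, |z_0| = 5.
Divide out the factor (1 + 0.2 z) = (1 - z/z0) (since 1/z0 = -0.2):
  P(z) = (1 + 0.2 z)(1 + (-0.93) z + (-1.15) z^2)
  [check: z-coef -0.93 - (-0.2) = -0.73; z^2-coef -1.15 - (-0.2)(-0.93) = -1.336; z^3-coef -(-0.2)(-1.15) = -0.23.]
Remaining roots from the quadratic factor 1 + (-0.93) z + (-1.15) z^2:
  Set 1 + (-0.93) z + (-1.15) z^2 = 0, i.e. a z^2 + b z + c = 0 with a = -1.15, b = -0.93, c = 1.
  Discriminant D = b^2 - 4ac = (-0.93)^2 - 4*(-1.15)*1 = 0.8649 - (-4.6) = 5.4649.
  D >= 0, so the roots are real: z = (-b +/- sqrt(D)) / (2a) = (0.93 +/- 2.337713) / (-2.3).
    z_1 = (0.93 + 2.337713) / (-2.3) = -1.4207,   |z_1| = 1.4207.
    z_2 = (0.93 - 2.337713) / (-2.3) = 0.612,   |z_2| = 0.612.
Moduli of all roots: 5.0000, 1.4207, 0.6120.
All moduli strictly greater than 1? No.
Verdict: Not invertible.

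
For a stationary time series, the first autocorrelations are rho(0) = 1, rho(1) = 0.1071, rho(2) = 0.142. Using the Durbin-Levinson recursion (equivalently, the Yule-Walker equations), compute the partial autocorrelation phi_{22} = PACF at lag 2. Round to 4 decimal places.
\phi_{22} = 0.1320

The PACF at lag k is phi_{kk}, the last component of the solution
to the Yule-Walker system G_k phi = r_k where
  (G_k)_{ij} = rho(|i - j|), (r_k)_i = rho(i), i,j = 1..k.
Equivalently, Durbin-Levinson gives phi_{kk} iteratively:
  phi_{11} = rho(1)
  phi_{kk} = [rho(k) - sum_{j=1..k-1} phi_{k-1,j} rho(k-j)]
            / [1 - sum_{j=1..k-1} phi_{k-1,j} rho(j)],
  phi_{k,j} = phi_{k-1,j} - phi_{kk} phi_{k-1,k-j},  j = 1..k-1.
Step k = 1:
  phi_11 = rho(1) = 0.1071.
Step k = 2:
  phi_22 = [rho(2) - phi_11 rho(1)] / [1 - phi_11 rho(1)] = [0.142 - (0.1071)(0.1071)] / [1 - (0.1071)(0.1071)]
         = 0.13052959 / 0.98852959 = 0.132.
Therefore phi_{22} = 0.1320.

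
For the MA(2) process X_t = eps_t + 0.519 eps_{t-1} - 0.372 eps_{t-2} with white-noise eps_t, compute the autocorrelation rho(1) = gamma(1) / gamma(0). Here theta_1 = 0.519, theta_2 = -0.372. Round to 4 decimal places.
\rho(1) = 0.2315

For an MA(q) process with theta_0 = 1, the autocovariance is
  gamma(k) = sigma^2 * sum_{i=0..q-k} theta_i * theta_{i+k},
and rho(k) = gamma(k) / gamma(0). Sigma^2 cancels.
  numerator   = (1)*(0.519) + (0.519)*(-0.372) = 0.325932.
  denominator = (1)^2 + (0.519)^2 + (-0.372)^2 = 1.407745.
  rho(1) = 0.325932 / 1.407745 = 0.2315.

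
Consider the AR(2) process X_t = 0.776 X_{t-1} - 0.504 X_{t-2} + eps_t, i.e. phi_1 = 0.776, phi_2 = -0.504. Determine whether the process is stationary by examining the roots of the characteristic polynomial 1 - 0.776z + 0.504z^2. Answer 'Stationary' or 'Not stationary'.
\text{Stationary}

The AR(p) characteristic polynomial is P(z) = 1 - 0.776z + 0.504z^2.
Stationarity requires all roots to lie outside the unit circle, i.e. |z| > 1 for every root.
Set 1 + (-0.776) z + (0.504) z^2 = 0, i.e. a z^2 + b z + c = 0 with a = 0.504, b = -0.776, c = 1.
Discriminant D = b^2 - 4ac = (-0.776)^2 - 4*(0.504)*1 = 0.602176 - (2.016) = -1.413824.
D < 0, so the roots are the complex-conjugate pair z = (-b +/- i sqrt(-D)) / (2a) = 0.7698 +/- 1.1796i.
For a conjugate pair |z|^2 = z * conj(z) = (product of roots) = c/a = 1/(0.504) = 1.984127, so |z| = sqrt(1.984127) = 1.4086 for both roots.
Moduli of all roots: 1.4086, 1.4086.
All moduli strictly greater than 1? Yes.
Verdict: Stationary.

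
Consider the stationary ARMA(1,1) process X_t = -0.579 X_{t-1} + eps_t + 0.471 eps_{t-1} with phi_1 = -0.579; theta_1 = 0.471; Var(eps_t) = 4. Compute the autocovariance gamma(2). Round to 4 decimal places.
\gamma(2) = 0.2737

Multiply the model equation by X_{t-k} and take expectations. With theta_0 = psi_0 = 1 and psi_j the MA(infinity) weights, this gives
  gamma(k) - sum_i phi_i gamma(k-i) = c_k,
  c_k = sigma^2 * sum_{j=k..q} theta_j psi_{j-k}   (c_k = 0 for k > q),
using gamma(-m) = gamma(m).
psi-weights needed (psi_j = theta_j + sum_i phi_i psi_{j-i}):
  psi_1 = theta_1 + phi_1 = 0.471 + (-0.579) = -0.108
Right-hand sides:
  c_0 = sigma^2 (1 + theta_1 psi_1) = 4 * (1 + (0.471)(-0.108)) = 4 * 0.949132 = 3.796528
  c_1 = sigma^2 theta_1 = 4 * (0.471) = 1.884
  c_2 = 0
Equations for k = 0 and k = 1 (AR order 1):
  gamma(0) = phi_1 gamma(1) + c_0
  gamma(1) = phi_1 gamma(0) + c_1
Substituting the second into the first: gamma(0) (1 - phi_1^2) = c_0 + phi_1 c_1, so
  gamma(0) = (c_0 + phi_1 c_1) / (1 - phi_1^2) = (3.796528 + (-0.579)(1.884)) / (1 - (-0.579)^2) = 2.705692 / 0.664759 = 4.070185.
  gamma(1) = phi_1 gamma(0) + c_1 = (-0.579)(4.070185) + (1.884) = -0.472637.
For k = 2 (> q): gamma(2) = phi_1 gamma(1) = (-0.579)(-0.472637) = 0.273657.
Therefore gamma(2) = 0.2737 (to 4 decimal places).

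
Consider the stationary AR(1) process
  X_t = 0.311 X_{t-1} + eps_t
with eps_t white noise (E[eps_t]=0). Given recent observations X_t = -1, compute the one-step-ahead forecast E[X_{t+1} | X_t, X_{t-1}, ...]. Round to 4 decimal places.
E[X_{t+1} \mid \mathcal F_t] = -0.3110

For an AR(p) model X_t = c + sum_i phi_i X_{t-i} + eps_t, the
one-step-ahead conditional mean is
  E[X_{t+1} | X_t, ...] = c + sum_i phi_i X_{t+1-i}.
Substitute known values:
  E[X_{t+1} | ...] = (0.311) * (-1)
                   = -0.3110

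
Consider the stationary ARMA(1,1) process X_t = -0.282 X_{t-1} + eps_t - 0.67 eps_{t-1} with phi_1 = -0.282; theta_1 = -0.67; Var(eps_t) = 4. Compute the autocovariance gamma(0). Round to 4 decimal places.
\gamma(0) = 7.9384

Multiply the model equation by X_{t-k} and take expectations. With theta_0 = psi_0 = 1 and psi_j the MA(infinity) weights, this gives
  gamma(k) - sum_i phi_i gamma(k-i) = c_k,
  c_k = sigma^2 * sum_{j=k..q} theta_j psi_{j-k}   (c_k = 0 for k > q),
using gamma(-m) = gamma(m).
psi-weights needed (psi_j = theta_j + sum_i phi_i psi_{j-i}):
  psi_1 = theta_1 + phi_1 = -0.67 + (-0.282) = -0.952
Right-hand sides:
  c_0 = sigma^2 (1 + theta_1 psi_1) = 4 * (1 + (-0.67)(-0.952)) = 4 * 1.63784 = 6.55136
  c_1 = sigma^2 theta_1 = 4 * (-0.67) = -2.68
  c_2 = 0
Equations for k = 0 and k = 1 (AR order 1):
  gamma(0) = phi_1 gamma(1) + c_0
  gamma(1) = phi_1 gamma(0) + c_1
Substituting the second into the first: gamma(0) (1 - phi_1^2) = c_0 + phi_1 c_1, so
  gamma(0) = (c_0 + phi_1 c_1) / (1 - phi_1^2) = (6.55136 + (-0.282)(-2.68)) / (1 - (-0.282)^2) = 7.30712 / 0.920476 = 7.938414.
Therefore gamma(0) = 7.9384 (to 4 decimal places).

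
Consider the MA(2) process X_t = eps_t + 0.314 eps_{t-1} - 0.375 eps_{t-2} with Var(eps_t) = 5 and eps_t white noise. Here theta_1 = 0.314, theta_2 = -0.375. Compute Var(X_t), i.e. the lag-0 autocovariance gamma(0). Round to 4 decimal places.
\gamma(0) = 6.1961

For an MA(q) process X_t = eps_t + sum_i theta_i eps_{t-i} with
Var(eps_t) = sigma^2, the variance is
  gamma(0) = sigma^2 * (1 + sum_i theta_i^2).
  sum_i theta_i^2 = (0.314)^2 + (-0.375)^2 = 0.098596 + 0.140625 = 0.239221.
  gamma(0) = 5 * (1 + 0.239221) = 5 * 1.239221 = 6.196105, which rounds to 6.1961.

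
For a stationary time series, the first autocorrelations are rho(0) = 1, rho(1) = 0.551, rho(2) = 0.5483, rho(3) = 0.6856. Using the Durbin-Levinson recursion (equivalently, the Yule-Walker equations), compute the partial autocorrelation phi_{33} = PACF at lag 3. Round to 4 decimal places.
\phi_{33} = 0.4850

The PACF at lag k is phi_{kk}, the last component of the solution
to the Yule-Walker system G_k phi = r_k where
  (G_k)_{ij} = rho(|i - j|), (r_k)_i = rho(i), i,j = 1..k.
Equivalently, Durbin-Levinson gives phi_{kk} iteratively:
  phi_{11} = rho(1)
  phi_{kk} = [rho(k) - sum_{j=1..k-1} phi_{k-1,j} rho(k-j)]
            / [1 - sum_{j=1..k-1} phi_{k-1,j} rho(j)],
  phi_{k,j} = phi_{k-1,j} - phi_{kk} phi_{k-1,k-j},  j = 1..k-1.
Step k = 1:
  phi_11 = rho(1) = 0.551.
Step k = 2:
  phi_22 = [rho(2) - phi_11 rho(1)] / [1 - phi_11 rho(1)] = [0.5483 - (0.551)(0.551)] / [1 - (0.551)(0.551)]
         = 0.244699 / 0.696399 = 0.351378.
  Update: phi_21 = phi_11 - phi_22 phi_11 = 0.551 - (0.351378)(0.551) = 0.357391.
Step k = 3:
  phi_33 = [rho(3) - phi_21 rho(2) - phi_22 rho(1)] / [1 - phi_21 rho(1) - phi_22 rho(2)]
    numerator   = 0.6856 - (0.357391)(0.5483) - (0.351378)(0.551) = 0.29603349
    denominator = 1 - (0.357391)(0.551) - (0.351378)(0.5483) = 0.61041726
  phi_33 = 0.29603349 / 0.61041726 = 0.485.
Therefore phi_{33} = 0.4850.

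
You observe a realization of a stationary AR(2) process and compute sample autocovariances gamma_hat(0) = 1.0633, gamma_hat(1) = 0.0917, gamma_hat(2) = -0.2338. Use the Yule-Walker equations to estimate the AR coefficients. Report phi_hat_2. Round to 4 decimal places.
\hat\phi_{2} = -0.2290

The Yule-Walker equations for an AR(p) process read, in matrix form,
  Gamma_p phi = r_p,   with   (Gamma_p)_{ij} = gamma(|i - j|),
                       (r_p)_i = gamma(i),   i,j = 1..p.
Substitute the sample gammas (Toeplitz matrix and right-hand side of size 2):
  Gamma_p = [[1.0633, 0.0917], [0.0917, 1.0633]]
  r_p     = [0.0917, -0.2338]
Written out:
  1.0633 phi_1 + 0.0917 phi_2 = 0.0917
  0.0917 phi_1 + 1.0633 phi_2 = -0.2338
Solve by Cramer's rule:
  det = gamma(0)^2 - gamma(1)^2 = (1.0633)^2 - (0.0917)^2 = 1.13060689 - 0.00840889 = 1.122198
  phi_hat_1 = [gamma(1) gamma(0) - gamma(1) gamma(2)] / det = [(0.0917)(1.0633) - (0.0917)(-0.2338)] / 1.122198 = 0.11894407 / 1.122198 = 0.106
  phi_hat_2 = [gamma(0) gamma(2) - gamma(1)^2] / det = [(1.0633)(-0.2338) - (0.0917)^2] / 1.122198 = -0.25700843 / 1.122198 = -0.229
So phi_hat = [0.1060, -0.2290].
Therefore phi_hat_2 = -0.2290.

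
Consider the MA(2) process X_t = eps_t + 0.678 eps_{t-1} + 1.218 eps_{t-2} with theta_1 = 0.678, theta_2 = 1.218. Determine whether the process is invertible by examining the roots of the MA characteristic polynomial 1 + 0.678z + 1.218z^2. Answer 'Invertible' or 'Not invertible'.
\text{Not invertible}

The MA(q) characteristic polynomial is P(z) = 1 + 0.678z + 1.218z^2.
Invertibility requires all roots to lie outside the unit circle, i.e. |z| > 1 for every root.
Set 1 + (0.678) z + (1.218) z^2 = 0, i.e. a z^2 + b z + c = 0 with a = 1.218, b = 0.678, c = 1.
Discriminant D = b^2 - 4ac = (0.678)^2 - 4*(1.218)*1 = 0.459684 - (4.872) = -4.412316.
D < 0, so the roots are the complex-conjugate pair z = (-b +/- i sqrt(-D)) / (2a) = -0.2783 +/- 0.8623i.
For a conjugate pair |z|^2 = z * conj(z) = (product of roots) = c/a = 1/(1.218) = 0.821018, so |z| = sqrt(0.821018) = 0.9061 for both roots.
Moduli of all roots: 0.9061, 0.9061.
All moduli strictly greater than 1? No.
Verdict: Not invertible.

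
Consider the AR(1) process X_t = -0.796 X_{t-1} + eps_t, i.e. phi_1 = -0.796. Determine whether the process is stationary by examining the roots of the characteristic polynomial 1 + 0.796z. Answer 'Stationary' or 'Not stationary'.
\text{Stationary}

The AR(p) characteristic polynomial is P(z) = 1 + 0.796z.
Stationarity requires all roots to lie outside the unit circle, i.e. |z| > 1 for every root.
This is linear in z: 1 + (0.796) z = 0  =>  z = -1/(0.796) = -1.256281,  |z| = 1.256281.
Moduli of all roots: 1.2563.
All moduli strictly greater than 1? Yes.
Verdict: Stationary.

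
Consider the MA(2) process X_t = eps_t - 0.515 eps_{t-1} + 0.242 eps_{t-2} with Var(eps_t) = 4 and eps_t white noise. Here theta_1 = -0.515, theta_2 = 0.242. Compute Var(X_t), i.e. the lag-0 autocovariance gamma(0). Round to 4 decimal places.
\gamma(0) = 5.2952

For an MA(q) process X_t = eps_t + sum_i theta_i eps_{t-i} with
Var(eps_t) = sigma^2, the variance is
  gamma(0) = sigma^2 * (1 + sum_i theta_i^2).
  sum_i theta_i^2 = (-0.515)^2 + (0.242)^2 = 0.265225 + 0.058564 = 0.323789.
  gamma(0) = 4 * (1 + 0.323789) = 4 * 1.323789 = 5.295156, which rounds to 5.2952.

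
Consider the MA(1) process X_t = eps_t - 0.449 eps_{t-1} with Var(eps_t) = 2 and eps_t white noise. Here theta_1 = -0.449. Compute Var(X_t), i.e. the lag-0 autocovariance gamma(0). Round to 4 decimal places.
\gamma(0) = 2.4032

For an MA(q) process X_t = eps_t + sum_i theta_i eps_{t-i} with
Var(eps_t) = sigma^2, the variance is
  gamma(0) = sigma^2 * (1 + sum_i theta_i^2).
  sum_i theta_i^2 = (-0.449)^2 = 0.201601.
  gamma(0) = 2 * (1 + 0.201601) = 2 * 1.201601 = 2.403202, which rounds to 2.4032.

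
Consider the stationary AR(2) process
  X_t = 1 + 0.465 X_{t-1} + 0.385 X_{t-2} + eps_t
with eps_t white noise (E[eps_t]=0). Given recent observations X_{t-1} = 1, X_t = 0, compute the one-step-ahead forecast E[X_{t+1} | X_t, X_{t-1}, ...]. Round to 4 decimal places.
E[X_{t+1} \mid \mathcal F_t] = 1.3850

For an AR(p) model X_t = c + sum_i phi_i X_{t-i} + eps_t, the
one-step-ahead conditional mean is
  E[X_{t+1} | X_t, ...] = c + sum_i phi_i X_{t+1-i}.
Substitute known values:
  E[X_{t+1} | ...] = 1 + (0.465) * (0) + (0.385) * (1)
                   = 1.3850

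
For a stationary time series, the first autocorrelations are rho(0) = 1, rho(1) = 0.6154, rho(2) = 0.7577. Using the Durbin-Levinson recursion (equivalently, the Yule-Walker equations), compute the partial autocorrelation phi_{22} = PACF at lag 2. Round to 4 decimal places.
\phi_{22} = 0.6100

The PACF at lag k is phi_{kk}, the last component of the solution
to the Yule-Walker system G_k phi = r_k where
  (G_k)_{ij} = rho(|i - j|), (r_k)_i = rho(i), i,j = 1..k.
Equivalently, Durbin-Levinson gives phi_{kk} iteratively:
  phi_{11} = rho(1)
  phi_{kk} = [rho(k) - sum_{j=1..k-1} phi_{k-1,j} rho(k-j)]
            / [1 - sum_{j=1..k-1} phi_{k-1,j} rho(j)],
  phi_{k,j} = phi_{k-1,j} - phi_{kk} phi_{k-1,k-j},  j = 1..k-1.
Step k = 1:
  phi_11 = rho(1) = 0.6154.
Step k = 2:
  phi_22 = [rho(2) - phi_11 rho(1)] / [1 - phi_11 rho(1)] = [0.7577 - (0.6154)(0.6154)] / [1 - (0.6154)(0.6154)]
         = 0.37898284 / 0.62128284 = 0.61.
Therefore phi_{22} = 0.6100.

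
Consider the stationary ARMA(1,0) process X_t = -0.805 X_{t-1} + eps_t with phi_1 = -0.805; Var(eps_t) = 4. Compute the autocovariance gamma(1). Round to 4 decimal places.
\gamma(1) = -9.1484

Multiply the model equation by X_{t-k} and take expectations. With theta_0 = psi_0 = 1 and psi_j the MA(infinity) weights, this gives
  gamma(k) - sum_i phi_i gamma(k-i) = c_k,
  c_k = sigma^2 * sum_{j=k..q} theta_j psi_{j-k}   (c_k = 0 for k > q),
using gamma(-m) = gamma(m).
Pure AR (q = 0): c_0 = sigma^2 = 4, c_k = 0 for k >= 1.
Equations for k = 0 and k = 1 (AR order 1):
  gamma(0) = phi_1 gamma(1) + c_0
  gamma(1) = phi_1 gamma(0) + c_1
Substituting the second into the first: gamma(0) (1 - phi_1^2) = c_0 + phi_1 c_1, so
  gamma(0) = c_0 / (1 - phi_1^2) = 4 / (1 - (-0.805)^2) = 4 / 0.351975 = 11.364443.
  gamma(1) = phi_1 gamma(0) = (-0.805)(11.364443) = -9.148377.
Therefore gamma(1) = -9.1484 (to 4 decimal places).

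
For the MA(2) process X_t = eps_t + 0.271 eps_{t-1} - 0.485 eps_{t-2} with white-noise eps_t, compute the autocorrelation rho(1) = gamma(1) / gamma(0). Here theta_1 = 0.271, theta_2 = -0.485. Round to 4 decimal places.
\rho(1) = 0.1066

For an MA(q) process with theta_0 = 1, the autocovariance is
  gamma(k) = sigma^2 * sum_{i=0..q-k} theta_i * theta_{i+k},
and rho(k) = gamma(k) / gamma(0). Sigma^2 cancels.
  numerator   = (1)*(0.271) + (0.271)*(-0.485) = 0.139565.
  denominator = (1)^2 + (0.271)^2 + (-0.485)^2 = 1.308666.
  rho(1) = 0.139565 / 1.308666 = 0.1066.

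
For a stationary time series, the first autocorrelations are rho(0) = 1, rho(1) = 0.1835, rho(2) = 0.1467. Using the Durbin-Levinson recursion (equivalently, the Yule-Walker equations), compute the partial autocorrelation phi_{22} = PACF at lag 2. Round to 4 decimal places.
\phi_{22} = 0.1170

The PACF at lag k is phi_{kk}, the last component of the solution
to the Yule-Walker system G_k phi = r_k where
  (G_k)_{ij} = rho(|i - j|), (r_k)_i = rho(i), i,j = 1..k.
Equivalently, Durbin-Levinson gives phi_{kk} iteratively:
  phi_{11} = rho(1)
  phi_{kk} = [rho(k) - sum_{j=1..k-1} phi_{k-1,j} rho(k-j)]
            / [1 - sum_{j=1..k-1} phi_{k-1,j} rho(j)],
  phi_{k,j} = phi_{k-1,j} - phi_{kk} phi_{k-1,k-j},  j = 1..k-1.
Step k = 1:
  phi_11 = rho(1) = 0.1835.
Step k = 2:
  phi_22 = [rho(2) - phi_11 rho(1)] / [1 - phi_11 rho(1)] = [0.1467 - (0.1835)(0.1835)] / [1 - (0.1835)(0.1835)]
         = 0.11302775 / 0.96632775 = 0.117.
Therefore phi_{22} = 0.1170.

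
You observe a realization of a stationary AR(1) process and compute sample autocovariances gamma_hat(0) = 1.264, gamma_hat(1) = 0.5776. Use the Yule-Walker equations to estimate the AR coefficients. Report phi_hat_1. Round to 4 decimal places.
\hat\phi_{1} = 0.4570

The Yule-Walker equations for an AR(p) process read, in matrix form,
  Gamma_p phi = r_p,   with   (Gamma_p)_{ij} = gamma(|i - j|),
                       (r_p)_i = gamma(i),   i,j = 1..p.
Substitute the sample gammas (Toeplitz matrix and right-hand side of size 1):
  Gamma_p = [[1.264]]
  r_p     = [0.5776]
With p = 1 this is the single equation gamma(0) phi_1 = gamma(1):
  phi_hat_1 = gamma(1) / gamma(0) = 0.5776 / 1.264 = 0.4570.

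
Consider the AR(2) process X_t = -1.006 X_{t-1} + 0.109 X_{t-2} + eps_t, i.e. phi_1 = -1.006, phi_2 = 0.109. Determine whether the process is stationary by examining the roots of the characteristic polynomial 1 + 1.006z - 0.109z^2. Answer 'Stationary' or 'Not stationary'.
\text{Not stationary}

The AR(p) characteristic polynomial is P(z) = 1 + 1.006z - 0.109z^2.
Stationarity requires all roots to lie outside the unit circle, i.e. |z| > 1 for every root.
Set 1 + (1.006) z + (-0.109) z^2 = 0, i.e. a z^2 + b z + c = 0 with a = -0.109, b = 1.006, c = 1.
Discriminant D = b^2 - 4ac = (1.006)^2 - 4*(-0.109)*1 = 1.012036 - (-0.436) = 1.448036.
D >= 0, so the roots are real: z = (-b +/- sqrt(D)) / (2a) = (-1.006 +/- 1.203344) / (-0.218).
  z_1 = (-1.006 + 1.203344) / (-0.218) = -0.9052,   |z_1| = 0.9052.
  z_2 = (-1.006 - 1.203344) / (-0.218) = 10.1346,   |z_2| = 10.1346.
Moduli of all roots: 0.9052, 10.1346.
All moduli strictly greater than 1? No.
Verdict: Not stationary.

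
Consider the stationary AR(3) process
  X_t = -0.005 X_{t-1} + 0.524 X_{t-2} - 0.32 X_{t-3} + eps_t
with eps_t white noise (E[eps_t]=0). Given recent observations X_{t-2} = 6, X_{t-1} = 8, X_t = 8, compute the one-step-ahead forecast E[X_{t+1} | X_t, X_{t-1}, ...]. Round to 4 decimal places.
E[X_{t+1} \mid \mathcal F_t] = 2.2320

For an AR(p) model X_t = c + sum_i phi_i X_{t-i} + eps_t, the
one-step-ahead conditional mean is
  E[X_{t+1} | X_t, ...] = c + sum_i phi_i X_{t+1-i}.
Substitute known values:
  E[X_{t+1} | ...] = (-0.005) * (8) + (0.524) * (8) + (-0.32) * (6)
                   = 2.2320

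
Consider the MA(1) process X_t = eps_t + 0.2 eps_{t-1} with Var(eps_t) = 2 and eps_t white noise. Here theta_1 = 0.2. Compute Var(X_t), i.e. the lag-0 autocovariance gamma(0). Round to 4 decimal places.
\gamma(0) = 2.0800

For an MA(q) process X_t = eps_t + sum_i theta_i eps_{t-i} with
Var(eps_t) = sigma^2, the variance is
  gamma(0) = sigma^2 * (1 + sum_i theta_i^2).
  sum_i theta_i^2 = (0.2)^2 = 0.04.
  gamma(0) = 2 * (1 + 0.04) = 2 * 1.04 = 2.08, which rounds to 2.0800.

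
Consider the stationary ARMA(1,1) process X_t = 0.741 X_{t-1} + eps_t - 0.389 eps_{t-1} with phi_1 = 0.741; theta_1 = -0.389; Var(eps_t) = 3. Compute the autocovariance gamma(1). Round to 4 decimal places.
\gamma(1) = 1.6668

Multiply the model equation by X_{t-k} and take expectations. With theta_0 = psi_0 = 1 and psi_j the MA(infinity) weights, this gives
  gamma(k) - sum_i phi_i gamma(k-i) = c_k,
  c_k = sigma^2 * sum_{j=k..q} theta_j psi_{j-k}   (c_k = 0 for k > q),
using gamma(-m) = gamma(m).
psi-weights needed (psi_j = theta_j + sum_i phi_i psi_{j-i}):
  psi_1 = theta_1 + phi_1 = -0.389 + (0.741) = 0.352
Right-hand sides:
  c_0 = sigma^2 (1 + theta_1 psi_1) = 3 * (1 + (-0.389)(0.352)) = 3 * 0.863072 = 2.589216
  c_1 = sigma^2 theta_1 = 3 * (-0.389) = -1.167
  c_2 = 0
Equations for k = 0 and k = 1 (AR order 1):
  gamma(0) = phi_1 gamma(1) + c_0
  gamma(1) = phi_1 gamma(0) + c_1
Substituting the second into the first: gamma(0) (1 - phi_1^2) = c_0 + phi_1 c_1, so
  gamma(0) = (c_0 + phi_1 c_1) / (1 - phi_1^2) = (2.589216 + (0.741)(-1.167)) / (1 - (0.741)^2) = 1.724469 / 0.450919 = 3.824343.
  gamma(1) = phi_1 gamma(0) + c_1 = (0.741)(3.824343) + (-1.167) = 1.666838.
Therefore gamma(1) = 1.6668 (to 4 decimal places).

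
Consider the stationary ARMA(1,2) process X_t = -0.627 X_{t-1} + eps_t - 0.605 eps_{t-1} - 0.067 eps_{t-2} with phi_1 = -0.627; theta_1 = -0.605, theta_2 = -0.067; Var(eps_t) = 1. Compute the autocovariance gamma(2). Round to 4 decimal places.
\gamma(2) = 1.5728

Multiply the model equation by X_{t-k} and take expectations. With theta_0 = psi_0 = 1 and psi_j the MA(infinity) weights, this gives
  gamma(k) - sum_i phi_i gamma(k-i) = c_k,
  c_k = sigma^2 * sum_{j=k..q} theta_j psi_{j-k}   (c_k = 0 for k > q),
using gamma(-m) = gamma(m).
psi-weights needed (psi_j = theta_j + sum_i phi_i psi_{j-i}):
  psi_1 = theta_1 + phi_1 = -0.605 + (-0.627) = -1.232
  psi_2 = theta_2 + phi_1 psi_1 = -0.067 + (-0.627)(-1.232) = 0.705464
Right-hand sides:
  c_0 = sigma^2 (1 + theta_1 psi_1 + theta_2 psi_2) = 1 * (1 + (-0.605)(-1.232) + (-0.067)(0.705464)) = 1 * 1.698094 = 1.698094
  c_1 = sigma^2 (theta_1 + theta_2 psi_1) = 1 * (-0.605 + (-0.067)(-1.232)) = -0.522456
  c_2 = sigma^2 theta_2 = 1 * (-0.067) = -0.067
Equations for k = 0 and k = 1 (AR order 1):
  gamma(0) = phi_1 gamma(1) + c_0
  gamma(1) = phi_1 gamma(0) + c_1
Substituting the second into the first: gamma(0) (1 - phi_1^2) = c_0 + phi_1 c_1, so
  gamma(0) = (c_0 + phi_1 c_1) / (1 - phi_1^2) = (1.698094 + (-0.627)(-0.522456)) / (1 - (-0.627)^2) = 2.025674 / 0.606871 = 3.337899.
  gamma(1) = phi_1 gamma(0) + c_1 = (-0.627)(3.337899) + (-0.522456) = -2.615318.
For k = 2: gamma(2) = phi_1 gamma(1) + c_2
  = (-0.627)(-2.615318) + (-0.067) = 1.572805.
Therefore gamma(2) = 1.5728 (to 4 decimal places).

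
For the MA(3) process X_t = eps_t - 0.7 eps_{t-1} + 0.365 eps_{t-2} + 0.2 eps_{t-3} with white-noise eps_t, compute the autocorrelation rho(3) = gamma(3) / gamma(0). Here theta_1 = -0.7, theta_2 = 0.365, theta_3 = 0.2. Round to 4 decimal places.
\rho(3) = 0.1202

For an MA(q) process with theta_0 = 1, the autocovariance is
  gamma(k) = sigma^2 * sum_{i=0..q-k} theta_i * theta_{i+k},
and rho(k) = gamma(k) / gamma(0). Sigma^2 cancels.
  numerator   = (1)*(0.2) = 0.2.
  denominator = (1)^2 + (-0.7)^2 + (0.365)^2 + (0.2)^2 = 1.663225.
  rho(3) = 0.2 / 1.663225 = 0.1202.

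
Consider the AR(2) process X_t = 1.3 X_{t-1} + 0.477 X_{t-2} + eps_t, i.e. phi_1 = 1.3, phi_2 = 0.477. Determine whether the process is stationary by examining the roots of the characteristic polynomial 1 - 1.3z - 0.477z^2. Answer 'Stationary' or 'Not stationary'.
\text{Not stationary}

The AR(p) characteristic polynomial is P(z) = 1 - 1.3z - 0.477z^2.
Stationarity requires all roots to lie outside the unit circle, i.e. |z| > 1 for every root.
Set 1 + (-1.3) z + (-0.477) z^2 = 0, i.e. a z^2 + b z + c = 0 with a = -0.477, b = -1.3, c = 1.
Discriminant D = b^2 - 4ac = (-1.3)^2 - 4*(-0.477)*1 = 1.69 - (-1.908) = 3.598.
D >= 0, so the roots are real: z = (-b +/- sqrt(D)) / (2a) = (1.3 +/- 1.896839) / (-0.954).
  z_1 = (1.3 + 1.896839) / (-0.954) = -3.351,   |z_1| = 3.351.
  z_2 = (1.3 - 1.896839) / (-0.954) = 0.6256,   |z_2| = 0.6256.
Moduli of all roots: 3.3510, 0.6256.
All moduli strictly greater than 1? No.
Verdict: Not stationary.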